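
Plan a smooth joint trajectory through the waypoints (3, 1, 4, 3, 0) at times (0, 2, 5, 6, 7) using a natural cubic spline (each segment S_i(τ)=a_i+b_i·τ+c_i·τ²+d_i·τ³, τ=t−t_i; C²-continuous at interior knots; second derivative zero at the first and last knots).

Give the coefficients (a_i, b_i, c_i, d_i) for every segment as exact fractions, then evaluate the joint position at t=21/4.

Δ: Δ0=-1, Δ1=1, Δ2=-1, Δ3=-3
row 1: diag=10, rhs=12; c'=3/10, d'=6/5
row 2: denom=8−3·3/10=71/10; d'=(-12−3·6/5)/(71/10)=-156/71
row 3: denom=4−1·10/71=274/71; d'=(-12−1·-156/71)/(274/71)=-348/137
back: M3=-348/137
back: M2=-156/71−10/71·-348/137=-252/137
back: M1=6/5−3/10·-252/137=240/137
M: M0=0, M1=240/137, M2=-252/137, M3=-348/137, M4=0
seg 0: a=3, c=M0/2=0, d=(M1−M0)/(6·2)=20/137, b=Δ0−h0·(2M0+M1)/6=-217/137
seg 1: a=1, c=M1/2=120/137, d=(M2−M1)/(6·3)=-82/411, b=Δ1−h1·(2M1+M2)/6=23/137
seg 2: a=4, c=M2/2=-126/137, d=(M3−M2)/(6·1)=-16/137, b=Δ2−h2·(2M2+M3)/6=5/137
seg 3: a=3, c=M3/2=-174/137, d=(M4−M3)/(6·1)=58/137, b=Δ3−h3·(2M3+M4)/6=-295/137
t_q=21/4 → seg 2, τ=1/4; S=4+5/137·τ+-126/137·τ²+-16/137·τ³=4329/1096

  seg 0: a=3 b=-217/137 c=0 d=20/137
  seg 1: a=1 b=23/137 c=120/137 d=-82/411
  seg 2: a=4 b=5/137 c=-126/137 d=-16/137
  seg 3: a=3 b=-295/137 c=-174/137 d=58/137
S(21/4) = 4329/1096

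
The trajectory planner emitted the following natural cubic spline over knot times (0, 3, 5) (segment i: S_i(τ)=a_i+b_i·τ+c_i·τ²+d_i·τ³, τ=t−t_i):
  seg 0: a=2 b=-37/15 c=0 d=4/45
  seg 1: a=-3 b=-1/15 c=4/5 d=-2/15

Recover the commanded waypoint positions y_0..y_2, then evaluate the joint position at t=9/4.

y_0=2 y_1=-3 y_2=-1
S(9/4) = -203/80

y_0 = S_0(0) = a_0 = 2
y_1 = S_1(0) = a_1 = -3
y_2 = S_1(2) = -1
t_q=9/4 is in segment 0 (τ=9/4); S_0(τ)=-203/80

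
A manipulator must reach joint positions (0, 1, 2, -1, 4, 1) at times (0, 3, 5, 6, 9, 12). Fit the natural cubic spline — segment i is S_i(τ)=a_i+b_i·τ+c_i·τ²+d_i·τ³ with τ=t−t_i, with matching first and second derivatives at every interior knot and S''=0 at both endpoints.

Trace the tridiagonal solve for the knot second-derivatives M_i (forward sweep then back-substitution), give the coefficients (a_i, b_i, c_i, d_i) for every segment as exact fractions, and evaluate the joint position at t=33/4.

Δ: Δ0=1/3, Δ1=1/2, Δ2=-3, Δ3=5/3, Δ4=-1
row 1: diag=10, rhs=1; c'=1/5, d'=1/10
row 2: denom=6−2·1/5=28/5; d'=(-21−2·1/10)/(28/5)=-53/14
row 3: denom=8−1·5/28=219/28; d'=(28−1·-53/14)/(219/28)=890/219
row 4: denom=12−3·28/73=792/73; d'=(-16−3·890/219)/(792/73)=-343/132
back: M4=-343/132
back: M3=890/219−28/73·-343/132=167/33
back: M2=-53/14−5/28·167/33=-619/132
back: M1=1/10−1/5·-619/132=137/132
M: M0=0, M1=137/132, M2=-619/132, M3=167/33, M4=-343/132, M5=0
seg 0: a=0, c=M0/2=0, d=(M1−M0)/(6·3)=137/2376, b=Δ0−h0·(2M0+M1)/6=-49/264
seg 1: a=1, c=M1/2=137/264, d=(M2−M1)/(6·2)=-21/44, b=Δ1−h1·(2M1+M2)/6=181/132
seg 2: a=2, c=M2/2=-619/264, d=(M3−M2)/(6·1)=13/8, b=Δ2−h2·(2M2+M3)/6=-301/132
seg 3: a=-1, c=M3/2=167/66, d=(M4−M3)/(6·3)=-337/792, b=Δ3−h3·(2M3+M4)/6=-553/264
seg 4: a=4, c=M4/2=-343/264, d=(M5−M4)/(6·3)=343/2376, b=Δ4−h4·(2M4+M5)/6=211/132
t_q=33/4 → seg 3, τ=9/4; S=-1+-553/264·τ+167/66·τ²+-337/792·τ³=12671/5632

  seg 0: a=0 b=-49/264 c=0 d=137/2376
  seg 1: a=1 b=181/132 c=137/264 d=-21/44
  seg 2: a=2 b=-301/132 c=-619/264 d=13/8
  seg 3: a=-1 b=-553/264 c=167/66 d=-337/792
  seg 4: a=4 b=211/132 c=-343/264 d=343/2376
S(33/4) = 12671/5632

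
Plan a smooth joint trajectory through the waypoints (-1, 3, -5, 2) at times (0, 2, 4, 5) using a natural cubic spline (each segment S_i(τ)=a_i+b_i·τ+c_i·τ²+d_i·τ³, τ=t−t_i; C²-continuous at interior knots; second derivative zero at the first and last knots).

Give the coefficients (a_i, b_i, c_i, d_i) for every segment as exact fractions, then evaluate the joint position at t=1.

  seg 0: a=-1 b=51/11 c=0 d=-29/44
  seg 1: a=3 b=-36/11 c=-87/22 d=79/44
  seg 2: a=-5 b=27/11 c=75/11 d=-25/11
S(1) = 131/44

Δ: Δ0=2, Δ1=-4, Δ2=7
row 1: diag=8, rhs=-36; c'=1/4, d'=-9/2
row 2: denom=6−2·1/4=11/2; d'=(66−2·-9/2)/(11/2)=150/11
back: M2=150/11
back: M1=-9/2−1/4·150/11=-87/11
M: M0=0, M1=-87/11, M2=150/11, M3=0
seg 0: a=-1, c=M0/2=0, d=(M1−M0)/(6·2)=-29/44, b=Δ0−h0·(2M0+M1)/6=51/11
seg 1: a=3, c=M1/2=-87/22, d=(M2−M1)/(6·2)=79/44, b=Δ1−h1·(2M1+M2)/6=-36/11
seg 2: a=-5, c=M2/2=75/11, d=(M3−M2)/(6·1)=-25/11, b=Δ2−h2·(2M2+M3)/6=27/11
t_q=1 → seg 0, τ=1; S=-1+51/11·τ+0·τ²+-29/44·τ³=131/44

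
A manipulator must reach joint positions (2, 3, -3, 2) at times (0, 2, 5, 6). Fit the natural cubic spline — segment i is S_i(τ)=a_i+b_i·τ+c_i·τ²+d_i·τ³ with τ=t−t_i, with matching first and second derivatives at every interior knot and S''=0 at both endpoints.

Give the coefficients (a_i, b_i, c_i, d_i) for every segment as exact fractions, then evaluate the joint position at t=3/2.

  seg 0: a=2 b=235/142 c=0 d=-41/142
  seg 1: a=3 b=-257/142 c=-123/71 d=79/142
  seg 2: a=-3 b=200/71 c=465/142 d=-155/142
S(3/2) = 3985/1136

Δ: Δ0=1/2, Δ1=-2, Δ2=5
row 1: diag=10, rhs=-15; c'=3/10, d'=-3/2
row 2: denom=8−3·3/10=71/10; d'=(42−3·-3/2)/(71/10)=465/71
back: M2=465/71
back: M1=-3/2−3/10·465/71=-246/71
M: M0=0, M1=-246/71, M2=465/71, M3=0
seg 0: a=2, c=M0/2=0, d=(M1−M0)/(6·2)=-41/142, b=Δ0−h0·(2M0+M1)/6=235/142
seg 1: a=3, c=M1/2=-123/71, d=(M2−M1)/(6·3)=79/142, b=Δ1−h1·(2M1+M2)/6=-257/142
seg 2: a=-3, c=M2/2=465/142, d=(M3−M2)/(6·1)=-155/142, b=Δ2−h2·(2M2+M3)/6=200/71
t_q=3/2 → seg 0, τ=3/2; S=2+235/142·τ+0·τ²+-41/142·τ³=3985/1136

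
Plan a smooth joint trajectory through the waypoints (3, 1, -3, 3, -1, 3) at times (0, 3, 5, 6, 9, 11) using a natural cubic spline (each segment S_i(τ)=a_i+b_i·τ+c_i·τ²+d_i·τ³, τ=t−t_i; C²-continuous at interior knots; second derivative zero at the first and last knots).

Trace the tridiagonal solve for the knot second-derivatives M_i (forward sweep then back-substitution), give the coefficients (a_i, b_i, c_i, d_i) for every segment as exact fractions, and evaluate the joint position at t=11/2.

Δ: Δ0=-2/3, Δ1=-2, Δ2=6, Δ3=-4/3, Δ4=2
row 1: diag=10, rhs=-8; c'=1/5, d'=-4/5
row 2: denom=6−2·1/5=28/5; d'=(48−2·-4/5)/(28/5)=62/7
row 3: denom=8−1·5/28=219/28; d'=(-44−1·62/7)/(219/28)=-1480/219
row 4: denom=10−3·28/73=646/73; d'=(20−3·-1480/219)/(646/73)=1470/323
back: M4=1470/323
back: M3=-1480/219−28/73·1470/323=-8240/969
back: M2=62/7−5/28·-8240/969=10054/969
back: M1=-4/5−1/5·10054/969=-2786/969
M: M0=0, M1=-2786/969, M2=10054/969, M3=-8240/969, M4=1470/323, M5=0
seg 0: a=3, c=M0/2=0, d=(M1−M0)/(6·3)=-1393/8721, b=Δ0−h0·(2M0+M1)/6=249/323
seg 1: a=1, c=M1/2=-1393/969, d=(M2−M1)/(6·2)=1070/969, b=Δ1−h1·(2M1+M2)/6=-1144/323
seg 2: a=-3, c=M2/2=5027/969, d=(M3−M2)/(6·1)=-3049/969, b=Δ2−h2·(2M2+M3)/6=3836/969
seg 3: a=3, c=M3/2=-4120/969, d=(M4−M3)/(6·3)=6325/8721, b=Δ3−h3·(2M3+M4)/6=93/19
seg 4: a=-1, c=M4/2=735/323, d=(M5−M4)/(6·2)=-245/646, b=Δ4−h4·(2M4+M5)/6=-334/323
t_q=11/2 → seg 2, τ=1/2; S=-3+3836/969·τ+5027/969·τ²+-3049/969·τ³=-907/7752

  seg 0: a=3 b=249/323 c=0 d=-1393/8721
  seg 1: a=1 b=-1144/323 c=-1393/969 d=1070/969
  seg 2: a=-3 b=3836/969 c=5027/969 d=-3049/969
  seg 3: a=3 b=93/19 c=-4120/969 d=6325/8721
  seg 4: a=-1 b=-334/323 c=735/323 d=-245/646
S(11/2) = -907/7752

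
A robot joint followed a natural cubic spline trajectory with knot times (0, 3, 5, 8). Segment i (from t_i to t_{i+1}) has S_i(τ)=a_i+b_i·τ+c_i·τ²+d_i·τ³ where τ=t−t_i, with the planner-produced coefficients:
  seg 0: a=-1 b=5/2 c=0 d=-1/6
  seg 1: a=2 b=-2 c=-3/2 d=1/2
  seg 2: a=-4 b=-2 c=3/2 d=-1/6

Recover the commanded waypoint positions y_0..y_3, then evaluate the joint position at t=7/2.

y_0=-1 y_1=2 y_2=-4 y_3=-1
S(7/2) = 11/16

y_0 = S_0(0) = a_0 = -1
y_1 = S_1(0) = a_1 = 2
y_2 = S_2(0) = a_2 = -4
y_3 = S_2(3) = -1
t_q=7/2 is in segment 1 (τ=1/2); S_1(τ)=11/16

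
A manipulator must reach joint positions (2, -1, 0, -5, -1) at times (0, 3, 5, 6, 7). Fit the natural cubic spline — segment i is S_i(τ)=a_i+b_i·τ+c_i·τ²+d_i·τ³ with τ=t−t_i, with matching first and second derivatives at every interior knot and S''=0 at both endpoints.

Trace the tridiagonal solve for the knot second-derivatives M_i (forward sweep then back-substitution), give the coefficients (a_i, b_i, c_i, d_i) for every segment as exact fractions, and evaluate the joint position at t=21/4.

  seg 0: a=2 b=-1007/428 c=0 d=193/1284
  seg 1: a=-1 b=365/214 c=579/428 d=-837/856
  seg 2: a=0 b=-494/107 c=-483/107 d=442/107
  seg 3: a=-5 b=-134/107 c=843/107 d=-281/107
S(21/4) = -4697/3424

Δ: Δ0=-1, Δ1=1/2, Δ2=-5, Δ3=4
row 1: diag=10, rhs=9; c'=1/5, d'=9/10
row 2: denom=6−2·1/5=28/5; d'=(-33−2·9/10)/(28/5)=-87/14
row 3: denom=4−1·5/28=107/28; d'=(54−1·-87/14)/(107/28)=1686/107
back: M3=1686/107
back: M2=-87/14−5/28·1686/107=-966/107
back: M1=9/10−1/5·-966/107=579/214
M: M0=0, M1=579/214, M2=-966/107, M3=1686/107, M4=0
seg 0: a=2, c=M0/2=0, d=(M1−M0)/(6·3)=193/1284, b=Δ0−h0·(2M0+M1)/6=-1007/428
seg 1: a=-1, c=M1/2=579/428, d=(M2−M1)/(6·2)=-837/856, b=Δ1−h1·(2M1+M2)/6=365/214
seg 2: a=0, c=M2/2=-483/107, d=(M3−M2)/(6·1)=442/107, b=Δ2−h2·(2M2+M3)/6=-494/107
seg 3: a=-5, c=M3/2=843/107, d=(M4−M3)/(6·1)=-281/107, b=Δ3−h3·(2M3+M4)/6=-134/107
t_q=21/4 → seg 2, τ=1/4; S=0+-494/107·τ+-483/107·τ²+442/107·τ³=-4697/3424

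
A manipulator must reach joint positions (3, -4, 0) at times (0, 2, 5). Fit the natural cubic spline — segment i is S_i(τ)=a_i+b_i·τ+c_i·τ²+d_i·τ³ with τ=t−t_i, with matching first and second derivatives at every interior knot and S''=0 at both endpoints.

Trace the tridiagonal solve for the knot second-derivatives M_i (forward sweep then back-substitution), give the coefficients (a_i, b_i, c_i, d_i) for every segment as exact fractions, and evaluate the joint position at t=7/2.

Δ: Δ0=-7/2, Δ1=4/3
row 1: diag=10, rhs=29; c'=3/10, d'=29/10
back: M1=29/10
M: M0=0, M1=29/10, M2=0
seg 0: a=3, c=M0/2=0, d=(M1−M0)/(6·2)=29/120, b=Δ0−h0·(2M0+M1)/6=-67/15
seg 1: a=-4, c=M1/2=29/20, d=(M2−M1)/(6·3)=-29/180, b=Δ1−h1·(2M1+M2)/6=-47/30
t_q=7/2 → seg 1, τ=3/2; S=-4+-47/30·τ+29/20·τ²+-29/180·τ³=-581/160

  seg 0: a=3 b=-67/15 c=0 d=29/120
  seg 1: a=-4 b=-47/30 c=29/20 d=-29/180
S(7/2) = -581/160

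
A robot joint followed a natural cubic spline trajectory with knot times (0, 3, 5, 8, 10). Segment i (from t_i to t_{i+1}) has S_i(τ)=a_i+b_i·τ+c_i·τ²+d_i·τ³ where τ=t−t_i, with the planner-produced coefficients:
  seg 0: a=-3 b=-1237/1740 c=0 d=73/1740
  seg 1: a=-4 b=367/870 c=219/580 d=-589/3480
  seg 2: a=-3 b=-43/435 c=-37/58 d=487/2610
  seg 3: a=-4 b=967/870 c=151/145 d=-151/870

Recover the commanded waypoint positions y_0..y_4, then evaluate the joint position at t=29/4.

y_0=-3 y_1=-4 y_2=-3 y_3=-4 y_4=1
S(29/4) = -2769/640

y_0 = S_0(0) = a_0 = -3
y_1 = S_1(0) = a_1 = -4
y_2 = S_2(0) = a_2 = -3
y_3 = S_3(0) = a_3 = -4
y_4 = S_3(2) = 1
t_q=29/4 is in segment 2 (τ=9/4); S_2(τ)=-2769/640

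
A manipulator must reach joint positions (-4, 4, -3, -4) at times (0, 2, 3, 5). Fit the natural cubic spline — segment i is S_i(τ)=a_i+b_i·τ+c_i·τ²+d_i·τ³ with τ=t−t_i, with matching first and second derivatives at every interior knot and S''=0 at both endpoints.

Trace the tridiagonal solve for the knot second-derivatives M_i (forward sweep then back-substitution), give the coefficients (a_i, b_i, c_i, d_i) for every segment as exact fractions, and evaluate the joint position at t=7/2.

  seg 0: a=-4 b=57/7 c=0 d=-29/28
  seg 1: a=4 b=-30/7 c=-87/14 d=7/2
  seg 2: a=-3 b=-87/14 c=30/7 d=-5/7
S(7/2) = -41/8

Δ: Δ0=4, Δ1=-7, Δ2=-1/2
row 1: diag=6, rhs=-66; c'=1/6, d'=-11
row 2: denom=6−1·1/6=35/6; d'=(39−1·-11)/(35/6)=60/7
back: M2=60/7
back: M1=-11−1/6·60/7=-87/7
M: M0=0, M1=-87/7, M2=60/7, M3=0
seg 0: a=-4, c=M0/2=0, d=(M1−M0)/(6·2)=-29/28, b=Δ0−h0·(2M0+M1)/6=57/7
seg 1: a=4, c=M1/2=-87/14, d=(M2−M1)/(6·1)=7/2, b=Δ1−h1·(2M1+M2)/6=-30/7
seg 2: a=-3, c=M2/2=30/7, d=(M3−M2)/(6·2)=-5/7, b=Δ2−h2·(2M2+M3)/6=-87/14
t_q=7/2 → seg 2, τ=1/2; S=-3+-87/14·τ+30/7·τ²+-5/7·τ³=-41/8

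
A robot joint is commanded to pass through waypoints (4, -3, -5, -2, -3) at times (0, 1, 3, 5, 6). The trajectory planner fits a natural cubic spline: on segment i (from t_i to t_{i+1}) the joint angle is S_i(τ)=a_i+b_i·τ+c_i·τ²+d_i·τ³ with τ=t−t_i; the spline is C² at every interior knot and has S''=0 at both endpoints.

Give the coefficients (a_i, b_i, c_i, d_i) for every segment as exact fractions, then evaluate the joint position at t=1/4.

Δ: Δ0=-7, Δ1=-1, Δ2=3/2, Δ3=-1
row 1: diag=6, rhs=36; c'=1/3, d'=6
row 2: denom=8−2·1/3=22/3; d'=(15−2·6)/(22/3)=9/22
row 3: denom=6−2·3/11=60/11; d'=(-15−2·9/22)/(60/11)=-29/10
back: M3=-29/10
back: M2=9/22−3/11·-29/10=6/5
back: M1=6−1/3·6/5=28/5
M: M0=0, M1=28/5, M2=6/5, M3=-29/10, M4=0
seg 0: a=4, c=M0/2=0, d=(M1−M0)/(6·1)=14/15, b=Δ0−h0·(2M0+M1)/6=-119/15
seg 1: a=-3, c=M1/2=14/5, d=(M2−M1)/(6·2)=-11/30, b=Δ1−h1·(2M1+M2)/6=-77/15
seg 2: a=-5, c=M2/2=3/5, d=(M3−M2)/(6·2)=-41/120, b=Δ2−h2·(2M2+M3)/6=5/3
seg 3: a=-2, c=M3/2=-29/20, d=(M4−M3)/(6·1)=29/60, b=Δ3−h3·(2M3+M4)/6=-1/30
t_q=1/4 → seg 0, τ=1/4; S=4+-119/15·τ+0·τ²+14/15·τ³=65/32

  seg 0: a=4 b=-119/15 c=0 d=14/15
  seg 1: a=-3 b=-77/15 c=14/5 d=-11/30
  seg 2: a=-5 b=5/3 c=3/5 d=-41/120
  seg 3: a=-2 b=-1/30 c=-29/20 d=29/60
S(1/4) = 65/32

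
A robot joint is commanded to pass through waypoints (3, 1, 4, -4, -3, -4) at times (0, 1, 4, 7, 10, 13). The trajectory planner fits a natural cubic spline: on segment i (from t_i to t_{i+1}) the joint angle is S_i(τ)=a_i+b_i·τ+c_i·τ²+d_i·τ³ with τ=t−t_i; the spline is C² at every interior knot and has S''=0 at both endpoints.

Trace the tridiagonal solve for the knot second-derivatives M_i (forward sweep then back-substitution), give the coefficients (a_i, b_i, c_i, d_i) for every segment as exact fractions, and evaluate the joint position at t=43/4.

  seg 0: a=3 b=-3125/1209 c=0 d=707/1209
  seg 1: a=1 b=-1004/1209 c=707/403 d=-4150/10881
  seg 2: a=4 b=-56/93 c=-2029/1209 d=133/403
  seg 3: a=-4 b=-2129/1209 c=1562/1209 d=-718/3627
  seg 4: a=-3 b=781/1209 c=-592/1209 d=592/10881
S(43/4) = -2231/806

Δ: Δ0=-2, Δ1=1, Δ2=-8/3, Δ3=1/3, Δ4=-1/3
row 1: diag=8, rhs=18; c'=3/8, d'=9/4
row 2: denom=12−3·3/8=87/8; d'=(-22−3·9/4)/(87/8)=-230/87
row 3: denom=12−3·8/29=324/29; d'=(18−3·-230/87)/(324/29)=188/81
row 4: denom=12−3·29/108=403/36; d'=(-4−3·188/81)/(403/36)=-1184/1209
back: M4=-1184/1209
back: M3=188/81−29/108·-1184/1209=3124/1209
back: M2=-230/87−8/29·3124/1209=-4058/1209
back: M1=9/4−3/8·-4058/1209=1414/403
M: M0=0, M1=1414/403, M2=-4058/1209, M3=3124/1209, M4=-1184/1209, M5=0
seg 0: a=3, c=M0/2=0, d=(M1−M0)/(6·1)=707/1209, b=Δ0−h0·(2M0+M1)/6=-3125/1209
seg 1: a=1, c=M1/2=707/403, d=(M2−M1)/(6·3)=-4150/10881, b=Δ1−h1·(2M1+M2)/6=-1004/1209
seg 2: a=4, c=M2/2=-2029/1209, d=(M3−M2)/(6·3)=133/403, b=Δ2−h2·(2M2+M3)/6=-56/93
seg 3: a=-4, c=M3/2=1562/1209, d=(M4−M3)/(6·3)=-718/3627, b=Δ3−h3·(2M3+M4)/6=-2129/1209
seg 4: a=-3, c=M4/2=-592/1209, d=(M5−M4)/(6·3)=592/10881, b=Δ4−h4·(2M4+M5)/6=781/1209
t_q=43/4 → seg 4, τ=3/4; S=-3+781/1209·τ+-592/1209·τ²+592/10881·τ³=-2231/806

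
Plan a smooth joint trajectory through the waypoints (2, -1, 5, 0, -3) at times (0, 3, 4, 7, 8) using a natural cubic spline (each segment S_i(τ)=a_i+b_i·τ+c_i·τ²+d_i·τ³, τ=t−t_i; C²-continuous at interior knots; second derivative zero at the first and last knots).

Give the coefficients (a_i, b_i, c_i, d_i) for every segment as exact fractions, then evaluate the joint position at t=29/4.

Δ: Δ0=-1, Δ1=6, Δ2=-5/3, Δ3=-3
row 1: diag=8, rhs=42; c'=1/8, d'=21/4
row 2: denom=8−1·1/8=63/8; d'=(-46−1·21/4)/(63/8)=-410/63
row 3: denom=8−3·8/21=48/7; d'=(-8−3·-410/63)/(48/7)=121/72
back: M3=121/72
back: M2=-410/63−8/21·121/72=-193/27
back: M1=21/4−1/8·-193/27=1327/216
M: M0=0, M1=1327/216, M2=-193/27, M3=121/72, M4=0
seg 0: a=2, c=M0/2=0, d=(M1−M0)/(6·3)=1327/3888, b=Δ0−h0·(2M0+M1)/6=-1759/432
seg 1: a=-1, c=M1/2=1327/432, d=(M2−M1)/(6·1)=-319/144, b=Δ1−h1·(2M1+M2)/6=1111/216
seg 2: a=5, c=M2/2=-193/54, d=(M3−M2)/(6·3)=1907/3888, b=Δ2−h2·(2M2+M3)/6=2005/432
seg 3: a=0, c=M3/2=121/144, d=(M4−M3)/(6·1)=-121/432, b=Δ3−h3·(2M3+M4)/6=-769/216
t_q=29/4 → seg 3, τ=1/4; S=0+-769/216·τ+121/144·τ²+-121/432·τ³=-7759/9216

  seg 0: a=2 b=-1759/432 c=0 d=1327/3888
  seg 1: a=-1 b=1111/216 c=1327/432 d=-319/144
  seg 2: a=5 b=2005/432 c=-193/54 d=1907/3888
  seg 3: a=0 b=-769/216 c=121/144 d=-121/432
S(29/4) = -7759/9216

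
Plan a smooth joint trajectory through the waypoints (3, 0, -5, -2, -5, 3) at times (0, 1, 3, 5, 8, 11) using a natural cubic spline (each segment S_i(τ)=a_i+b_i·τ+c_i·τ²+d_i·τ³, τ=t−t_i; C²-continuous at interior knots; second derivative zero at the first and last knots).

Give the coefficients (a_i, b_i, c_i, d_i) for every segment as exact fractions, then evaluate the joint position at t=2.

Δ: Δ0=-3, Δ1=-5/2, Δ2=3/2, Δ3=-1, Δ4=8/3
row 1: diag=6, rhs=3; c'=1/3, d'=1/2
row 2: denom=8−2·1/3=22/3; d'=(24−2·1/2)/(22/3)=69/22
row 3: denom=10−2·3/11=104/11; d'=(-15−2·69/22)/(104/11)=-9/4
row 4: denom=12−3·33/104=1149/104; d'=(22−3·-9/4)/(1149/104)=2990/1149
back: M4=2990/1149
back: M3=-9/4−33/104·2990/1149=-1178/383
back: M2=69/22−3/11·-1178/383=3045/766
back: M1=1/2−1/3·3045/766=-316/383
M: M0=0, M1=-316/383, M2=3045/766, M3=-1178/383, M4=2990/1149, M5=0
seg 0: a=3, c=M0/2=0, d=(M1−M0)/(6·1)=-158/1149, b=Δ0−h0·(2M0+M1)/6=-3289/1149
seg 1: a=0, c=M1/2=-158/383, d=(M2−M1)/(6·2)=3677/9192, b=Δ1−h1·(2M1+M2)/6=-3763/1149
seg 2: a=-5, c=M2/2=3045/1532, d=(M3−M2)/(6·2)=-5401/9192, b=Δ2−h2·(2M2+M3)/6=-287/2298
seg 3: a=-2, c=M3/2=-589/383, d=(M4−M3)/(6·3)=3262/10341, b=Δ3−h3·(2M3+M4)/6=890/1149
seg 4: a=-5, c=M4/2=1495/1149, d=(M5−M4)/(6·3)=-1495/10341, b=Δ4−h4·(2M4+M5)/6=74/1149
t_q=2 → seg 1, τ=1; S=0+-3763/1149·τ+-158/383·τ²+3677/9192·τ³=-10073/3064

  seg 0: a=3 b=-3289/1149 c=0 d=-158/1149
  seg 1: a=0 b=-3763/1149 c=-158/383 d=3677/9192
  seg 2: a=-5 b=-287/2298 c=3045/1532 d=-5401/9192
  seg 3: a=-2 b=890/1149 c=-589/383 d=3262/10341
  seg 4: a=-5 b=74/1149 c=1495/1149 d=-1495/10341
S(2) = -10073/3064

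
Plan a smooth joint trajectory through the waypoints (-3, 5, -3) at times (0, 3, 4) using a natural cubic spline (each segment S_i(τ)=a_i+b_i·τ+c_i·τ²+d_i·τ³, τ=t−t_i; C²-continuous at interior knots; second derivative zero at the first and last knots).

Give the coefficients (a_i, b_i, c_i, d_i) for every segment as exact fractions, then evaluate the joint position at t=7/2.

Δ: Δ0=8/3, Δ1=-8
row 1: diag=8, rhs=-64; c'=1/8, d'=-8
back: M1=-8
M: M0=0, M1=-8, M2=0
seg 0: a=-3, c=M0/2=0, d=(M1−M0)/(6·3)=-4/9, b=Δ0−h0·(2M0+M1)/6=20/3
seg 1: a=5, c=M1/2=-4, d=(M2−M1)/(6·1)=4/3, b=Δ1−h1·(2M1+M2)/6=-16/3
t_q=7/2 → seg 1, τ=1/2; S=5+-16/3·τ+-4·τ²+4/3·τ³=3/2

  seg 0: a=-3 b=20/3 c=0 d=-4/9
  seg 1: a=5 b=-16/3 c=-4 d=4/3
S(7/2) = 3/2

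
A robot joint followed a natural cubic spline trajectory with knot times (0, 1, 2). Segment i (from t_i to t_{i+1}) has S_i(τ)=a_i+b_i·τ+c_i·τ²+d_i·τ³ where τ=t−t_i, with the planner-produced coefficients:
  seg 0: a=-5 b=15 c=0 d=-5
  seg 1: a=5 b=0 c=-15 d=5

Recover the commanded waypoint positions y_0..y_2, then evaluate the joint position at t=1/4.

y_0=-5 y_1=5 y_2=-5
S(1/4) = -85/64

y_0 = S_0(0) = a_0 = -5
y_1 = S_1(0) = a_1 = 5
y_2 = S_1(1) = -5
t_q=1/4 is in segment 0 (τ=1/4); S_0(τ)=-85/64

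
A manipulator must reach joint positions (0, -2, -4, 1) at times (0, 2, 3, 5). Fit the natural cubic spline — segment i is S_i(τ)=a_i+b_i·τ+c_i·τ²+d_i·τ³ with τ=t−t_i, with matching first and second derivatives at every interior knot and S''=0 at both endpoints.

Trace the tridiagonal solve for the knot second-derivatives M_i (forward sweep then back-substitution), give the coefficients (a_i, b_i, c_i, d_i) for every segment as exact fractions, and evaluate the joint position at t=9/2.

  seg 0: a=0 b=-2/5 c=0 d=-3/20
  seg 1: a=-2 b=-11/5 c=-9/10 d=11/10
  seg 2: a=-4 b=-7/10 c=12/5 d=-2/5
S(9/2) = -1

Δ: Δ0=-1, Δ1=-2, Δ2=5/2
row 1: diag=6, rhs=-6; c'=1/6, d'=-1
row 2: denom=6−1·1/6=35/6; d'=(27−1·-1)/(35/6)=24/5
back: M2=24/5
back: M1=-1−1/6·24/5=-9/5
M: M0=0, M1=-9/5, M2=24/5, M3=0
seg 0: a=0, c=M0/2=0, d=(M1−M0)/(6·2)=-3/20, b=Δ0−h0·(2M0+M1)/6=-2/5
seg 1: a=-2, c=M1/2=-9/10, d=(M2−M1)/(6·1)=11/10, b=Δ1−h1·(2M1+M2)/6=-11/5
seg 2: a=-4, c=M2/2=12/5, d=(M3−M2)/(6·2)=-2/5, b=Δ2−h2·(2M2+M3)/6=-7/10
t_q=9/2 → seg 2, τ=3/2; S=-4+-7/10·τ+12/5·τ²+-2/5·τ³=-1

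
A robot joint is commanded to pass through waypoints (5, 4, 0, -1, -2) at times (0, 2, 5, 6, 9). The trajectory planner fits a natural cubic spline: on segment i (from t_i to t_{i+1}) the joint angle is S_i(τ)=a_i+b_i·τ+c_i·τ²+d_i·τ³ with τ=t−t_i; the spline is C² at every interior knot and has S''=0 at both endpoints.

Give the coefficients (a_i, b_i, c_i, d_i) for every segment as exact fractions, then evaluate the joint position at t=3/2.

  seg 0: a=5 b=-9/31 c=0 d=-13/248
  seg 1: a=4 b=-57/62 c=-39/124 d=197/3348
  seg 2: a=0 b=-151/124 c=20/93 d=1/372
  seg 3: a=-1 b=-145/186 c=83/372 d=-83/3348
S(3/2) = 8705/1984

Δ: Δ0=-1/2, Δ1=-4/3, Δ2=-1, Δ3=-1/3
row 1: diag=10, rhs=-5; c'=3/10, d'=-1/2
row 2: denom=8−3·3/10=71/10; d'=(2−3·-1/2)/(71/10)=35/71
row 3: denom=8−1·10/71=558/71; d'=(4−1·35/71)/(558/71)=83/186
back: M3=83/186
back: M2=35/71−10/71·83/186=40/93
back: M1=-1/2−3/10·40/93=-39/62
M: M0=0, M1=-39/62, M2=40/93, M3=83/186, M4=0
seg 0: a=5, c=M0/2=0, d=(M1−M0)/(6·2)=-13/248, b=Δ0−h0·(2M0+M1)/6=-9/31
seg 1: a=4, c=M1/2=-39/124, d=(M2−M1)/(6·3)=197/3348, b=Δ1−h1·(2M1+M2)/6=-57/62
seg 2: a=0, c=M2/2=20/93, d=(M3−M2)/(6·1)=1/372, b=Δ2−h2·(2M2+M3)/6=-151/124
seg 3: a=-1, c=M3/2=83/372, d=(M4−M3)/(6·3)=-83/3348, b=Δ3−h3·(2M3+M4)/6=-145/186
t_q=3/2 → seg 0, τ=3/2; S=5+-9/31·τ+0·τ²+-13/248·τ³=8705/1984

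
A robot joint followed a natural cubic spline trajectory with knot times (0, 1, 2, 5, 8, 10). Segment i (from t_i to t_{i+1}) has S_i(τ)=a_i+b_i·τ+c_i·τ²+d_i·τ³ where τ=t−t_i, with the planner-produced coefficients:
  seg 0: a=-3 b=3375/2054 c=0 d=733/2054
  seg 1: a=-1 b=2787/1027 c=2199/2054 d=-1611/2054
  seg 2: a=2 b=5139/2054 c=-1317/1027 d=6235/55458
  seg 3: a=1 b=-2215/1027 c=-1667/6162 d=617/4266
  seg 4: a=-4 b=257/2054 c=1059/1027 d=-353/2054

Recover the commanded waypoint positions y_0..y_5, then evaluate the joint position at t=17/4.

y_0 = S_0(0) = a_0 = -3
y_1 = S_1(0) = a_1 = -1
y_2 = S_2(0) = a_2 = 2
y_3 = S_3(0) = a_3 = 1
y_4 = S_4(0) = a_4 = -4
y_5 = S_4(2) = -1
t_q=17/4 is in segment 2 (τ=9/4); S_2(τ)=317857/131456

y_0=-3 y_1=-1 y_2=2 y_3=1 y_4=-4 y_5=-1
S(17/4) = 317857/131456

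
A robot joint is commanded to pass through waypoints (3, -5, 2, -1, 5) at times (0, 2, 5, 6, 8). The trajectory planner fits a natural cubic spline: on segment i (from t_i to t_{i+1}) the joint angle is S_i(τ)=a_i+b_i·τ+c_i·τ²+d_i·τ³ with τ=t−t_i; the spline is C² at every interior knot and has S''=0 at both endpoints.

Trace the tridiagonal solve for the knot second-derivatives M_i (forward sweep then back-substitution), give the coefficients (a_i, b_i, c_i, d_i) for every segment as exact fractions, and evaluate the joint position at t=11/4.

  seg 0: a=3 b=-287/48 c=0 d=95/192
  seg 1: a=-5 b=-1/24 c=95/32 d=-209/288
  seg 2: a=2 b=-175/96 c=-57/16 d=229/96
  seg 3: a=-1 b=-43/24 c=115/32 d=-115/192
S(11/4) = -7511/2048

Δ: Δ0=-4, Δ1=7/3, Δ2=-3, Δ3=3
row 1: diag=10, rhs=38; c'=3/10, d'=19/5
row 2: denom=8−3·3/10=71/10; d'=(-32−3·19/5)/(71/10)=-434/71
row 3: denom=6−1·10/71=416/71; d'=(36−1·-434/71)/(416/71)=115/16
back: M3=115/16
back: M2=-434/71−10/71·115/16=-57/8
back: M1=19/5−3/10·-57/8=95/16
M: M0=0, M1=95/16, M2=-57/8, M3=115/16, M4=0
seg 0: a=3, c=M0/2=0, d=(M1−M0)/(6·2)=95/192, b=Δ0−h0·(2M0+M1)/6=-287/48
seg 1: a=-5, c=M1/2=95/32, d=(M2−M1)/(6·3)=-209/288, b=Δ1−h1·(2M1+M2)/6=-1/24
seg 2: a=2, c=M2/2=-57/16, d=(M3−M2)/(6·1)=229/96, b=Δ2−h2·(2M2+M3)/6=-175/96
seg 3: a=-1, c=M3/2=115/32, d=(M4−M3)/(6·2)=-115/192, b=Δ3−h3·(2M3+M4)/6=-43/24
t_q=11/4 → seg 1, τ=3/4; S=-5+-1/24·τ+95/32·τ²+-209/288·τ³=-7511/2048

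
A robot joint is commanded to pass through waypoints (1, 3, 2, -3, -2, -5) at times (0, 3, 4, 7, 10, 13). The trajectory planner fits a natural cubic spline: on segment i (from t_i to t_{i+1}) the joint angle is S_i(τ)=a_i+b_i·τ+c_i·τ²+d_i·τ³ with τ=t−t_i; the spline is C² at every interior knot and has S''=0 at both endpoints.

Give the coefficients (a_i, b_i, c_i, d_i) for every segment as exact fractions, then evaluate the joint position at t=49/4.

Δ: Δ0=2/3, Δ1=-1, Δ2=-5/3, Δ3=1/3, Δ4=-1
row 1: diag=8, rhs=-10; c'=1/8, d'=-5/4
row 2: denom=8−1·1/8=63/8; d'=(-4−1·-5/4)/(63/8)=-22/63
row 3: denom=12−3·8/21=76/7; d'=(12−3·-22/63)/(76/7)=137/114
row 4: denom=12−3·21/76=849/76; d'=(-8−3·137/114)/(849/76)=-294/283
back: M4=-294/283
back: M3=137/114−21/76·-294/283=1264/849
back: M2=-22/63−8/21·1264/849=-778/849
back: M1=-5/4−1/8·-778/849=-964/849
M: M0=0, M1=-964/849, M2=-778/849, M3=1264/849, M4=-294/283, M5=0
seg 0: a=1, c=M0/2=0, d=(M1−M0)/(6·3)=-482/7641, b=Δ0−h0·(2M0+M1)/6=1048/849
seg 1: a=3, c=M1/2=-482/849, d=(M2−M1)/(6·1)=31/849, b=Δ1−h1·(2M1+M2)/6=-398/849
seg 2: a=2, c=M2/2=-389/849, d=(M3−M2)/(6·3)=1021/7641, b=Δ2−h2·(2M2+M3)/6=-423/283
seg 3: a=-3, c=M3/2=632/849, d=(M4−M3)/(6·3)=-1073/7641, b=Δ3−h3·(2M3+M4)/6=-180/283
seg 4: a=-2, c=M4/2=-147/283, d=(M5−M4)/(6·3)=49/849, b=Δ4−h4·(2M4+M5)/6=11/283
t_q=49/4 → seg 4, τ=9/4; S=-2+11/283·τ+-147/283·τ²+49/849·τ³=-70361/18112

  seg 0: a=1 b=1048/849 c=0 d=-482/7641
  seg 1: a=3 b=-398/849 c=-482/849 d=31/849
  seg 2: a=2 b=-423/283 c=-389/849 d=1021/7641
  seg 3: a=-3 b=-180/283 c=632/849 d=-1073/7641
  seg 4: a=-2 b=11/283 c=-147/283 d=49/849
S(49/4) = -70361/18112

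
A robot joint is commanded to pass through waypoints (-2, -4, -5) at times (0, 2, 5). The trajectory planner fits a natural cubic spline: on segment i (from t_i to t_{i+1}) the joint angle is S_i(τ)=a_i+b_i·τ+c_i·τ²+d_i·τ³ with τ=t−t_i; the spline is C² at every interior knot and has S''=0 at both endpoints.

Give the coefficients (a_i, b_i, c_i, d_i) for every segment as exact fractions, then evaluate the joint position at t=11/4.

Δ: Δ0=-1, Δ1=-1/3
row 1: diag=10, rhs=4; c'=3/10, d'=2/5
back: M1=2/5
M: M0=0, M1=2/5, M2=0
seg 0: a=-2, c=M0/2=0, d=(M1−M0)/(6·2)=1/30, b=Δ0−h0·(2M0+M1)/6=-17/15
seg 1: a=-4, c=M1/2=1/5, d=(M2−M1)/(6·3)=-1/45, b=Δ1−h1·(2M1+M2)/6=-11/15
t_q=11/4 → seg 1, τ=3/4; S=-4+-11/15·τ+1/5·τ²+-1/45·τ³=-1423/320

  seg 0: a=-2 b=-17/15 c=0 d=1/30
  seg 1: a=-4 b=-11/15 c=1/5 d=-1/45
S(11/4) = -1423/320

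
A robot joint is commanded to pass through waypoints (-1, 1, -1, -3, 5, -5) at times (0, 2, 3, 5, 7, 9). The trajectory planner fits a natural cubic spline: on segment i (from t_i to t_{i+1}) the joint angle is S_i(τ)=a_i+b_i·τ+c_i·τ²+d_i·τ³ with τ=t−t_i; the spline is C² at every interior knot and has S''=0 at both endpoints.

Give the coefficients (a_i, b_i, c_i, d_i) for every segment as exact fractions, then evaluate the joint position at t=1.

  seg 0: a=-1 b=941/477 c=0 d=-116/477
  seg 1: a=1 b=-451/477 c=-232/159 d=193/477
  seg 2: a=-1 b=-1264/477 c=-13/53 d=1021/1908
  seg 3: a=-3 b=1331/477 c=943/318 d=-563/477
  seg 4: a=5 b=233/477 c=-1309/318 d=1309/1908
S(1) = 116/159

Δ: Δ0=1, Δ1=-2, Δ2=-1, Δ3=4, Δ4=-5
row 1: diag=6, rhs=-18; c'=1/6, d'=-3
row 2: denom=6−1·1/6=35/6; d'=(6−1·-3)/(35/6)=54/35
row 3: denom=8−2·12/35=256/35; d'=(30−2·54/35)/(256/35)=471/128
row 4: denom=8−2·35/128=477/64; d'=(-54−2·471/128)/(477/64)=-1309/159
back: M4=-1309/159
back: M3=471/128−35/128·-1309/159=943/159
back: M2=54/35−12/35·943/159=-26/53
back: M1=-3−1/6·-26/53=-464/159
M: M0=0, M1=-464/159, M2=-26/53, M3=943/159, M4=-1309/159, M5=0
seg 0: a=-1, c=M0/2=0, d=(M1−M0)/(6·2)=-116/477, b=Δ0−h0·(2M0+M1)/6=941/477
seg 1: a=1, c=M1/2=-232/159, d=(M2−M1)/(6·1)=193/477, b=Δ1−h1·(2M1+M2)/6=-451/477
seg 2: a=-1, c=M2/2=-13/53, d=(M3−M2)/(6·2)=1021/1908, b=Δ2−h2·(2M2+M3)/6=-1264/477
seg 3: a=-3, c=M3/2=943/318, d=(M4−M3)/(6·2)=-563/477, b=Δ3−h3·(2M3+M4)/6=1331/477
seg 4: a=5, c=M4/2=-1309/318, d=(M5−M4)/(6·2)=1309/1908, b=Δ4−h4·(2M4+M5)/6=233/477
t_q=1 → seg 0, τ=1; S=-1+941/477·τ+0·τ²+-116/477·τ³=116/159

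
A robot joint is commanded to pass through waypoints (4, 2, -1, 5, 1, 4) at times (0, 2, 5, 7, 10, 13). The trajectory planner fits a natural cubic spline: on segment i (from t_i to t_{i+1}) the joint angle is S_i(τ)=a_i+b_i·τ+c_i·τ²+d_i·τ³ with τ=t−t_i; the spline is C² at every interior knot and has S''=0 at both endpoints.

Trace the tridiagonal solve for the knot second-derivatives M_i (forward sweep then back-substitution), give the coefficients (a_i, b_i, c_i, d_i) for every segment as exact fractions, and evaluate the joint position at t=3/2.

Δ: Δ0=-1, Δ1=-1, Δ2=3, Δ3=-4/3, Δ4=1
row 1: diag=10, rhs=0; c'=3/10, d'=0
row 2: denom=10−3·3/10=91/10; d'=(24−3·0)/(91/10)=240/91
row 3: denom=10−2·20/91=870/91; d'=(-26−2·240/91)/(870/91)=-1423/435
row 4: denom=12−3·91/290=3207/290; d'=(14−3·-1423/435)/(3207/290)=2302/1069
back: M4=2302/1069
back: M3=-1423/435−91/290·2302/1069=-12658/3207
back: M2=240/91−20/91·-12658/3207=11240/3207
back: M1=0−3/10·11240/3207=-1124/1069
M: M0=0, M1=-1124/1069, M2=11240/3207, M3=-12658/3207, M4=2302/1069, M5=0
seg 0: a=4, c=M0/2=0, d=(M1−M0)/(6·2)=-281/3207, b=Δ0−h0·(2M0+M1)/6=-2083/3207
seg 1: a=2, c=M1/2=-562/1069, d=(M2−M1)/(6·3)=7306/28863, b=Δ1−h1·(2M1+M2)/6=-5455/3207
seg 2: a=-1, c=M2/2=5620/3207, d=(M3−M2)/(6·2)=-3983/6414, b=Δ2−h2·(2M2+M3)/6=6347/3207
seg 3: a=5, c=M3/2=-6329/3207, d=(M4−M3)/(6·3)=9782/28863, b=Δ3−h3·(2M3+M4)/6=1643/1069
seg 4: a=1, c=M4/2=1151/1069, d=(M5−M4)/(6·3)=-1151/9621, b=Δ4−h4·(2M4+M5)/6=-1233/1069
t_q=3/2 → seg 0, τ=3/2; S=4+-2083/3207·τ+0·τ²+-281/3207·τ³=23347/8552

  seg 0: a=4 b=-2083/3207 c=0 d=-281/3207
  seg 1: a=2 b=-5455/3207 c=-562/1069 d=7306/28863
  seg 2: a=-1 b=6347/3207 c=5620/3207 d=-3983/6414
  seg 3: a=5 b=1643/1069 c=-6329/3207 d=9782/28863
  seg 4: a=1 b=-1233/1069 c=1151/1069 d=-1151/9621
S(3/2) = 23347/8552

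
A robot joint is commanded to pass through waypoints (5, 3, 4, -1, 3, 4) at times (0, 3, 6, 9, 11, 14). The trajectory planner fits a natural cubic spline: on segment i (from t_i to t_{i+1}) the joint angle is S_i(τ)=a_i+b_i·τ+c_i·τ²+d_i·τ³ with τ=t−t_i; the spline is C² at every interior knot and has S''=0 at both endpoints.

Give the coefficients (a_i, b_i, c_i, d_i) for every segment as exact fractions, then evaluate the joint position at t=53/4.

Δ: Δ0=-2/3, Δ1=1/3, Δ2=-5/3, Δ3=2, Δ4=1/3
row 1: diag=12, rhs=6; c'=1/4, d'=1/2
row 2: denom=12−3·1/4=45/4; d'=(-12−3·1/2)/(45/4)=-6/5
row 3: denom=10−3·4/15=46/5; d'=(22−3·-6/5)/(46/5)=64/23
row 4: denom=10−2·5/23=220/23; d'=(-10−2·64/23)/(220/23)=-179/110
back: M4=-179/110
back: M3=64/23−5/23·-179/110=69/22
back: M2=-6/5−4/15·69/22=-112/55
back: M1=1/2−1/4·-112/55=111/110
M: M0=0, M1=111/110, M2=-112/55, M3=69/22, M4=-179/110, M5=0
seg 0: a=5, c=M0/2=0, d=(M1−M0)/(6·3)=37/660, b=Δ0−h0·(2M0+M1)/6=-773/660
seg 1: a=3, c=M1/2=111/220, d=(M2−M1)/(6·3)=-67/396, b=Δ1−h1·(2M1+M2)/6=113/330
seg 2: a=4, c=M2/2=-56/55, d=(M3−M2)/(6·3)=569/1980, b=Δ2−h2·(2M2+M3)/6=-791/660
seg 3: a=-1, c=M3/2=69/44, d=(M4−M3)/(6·2)=-131/330, b=Δ3−h3·(2M3+M4)/6=149/330
seg 4: a=3, c=M4/2=-179/220, d=(M5−M4)/(6·3)=179/1980, b=Δ4−h4·(2M4+M5)/6=647/330
t_q=53/4 → seg 4, τ=9/4; S=3+647/330·τ+-179/220·τ²+179/1980·τ³=12171/2816

  seg 0: a=5 b=-773/660 c=0 d=37/660
  seg 1: a=3 b=113/330 c=111/220 d=-67/396
  seg 2: a=4 b=-791/660 c=-56/55 d=569/1980
  seg 3: a=-1 b=149/330 c=69/44 d=-131/330
  seg 4: a=3 b=647/330 c=-179/220 d=179/1980
S(53/4) = 12171/2816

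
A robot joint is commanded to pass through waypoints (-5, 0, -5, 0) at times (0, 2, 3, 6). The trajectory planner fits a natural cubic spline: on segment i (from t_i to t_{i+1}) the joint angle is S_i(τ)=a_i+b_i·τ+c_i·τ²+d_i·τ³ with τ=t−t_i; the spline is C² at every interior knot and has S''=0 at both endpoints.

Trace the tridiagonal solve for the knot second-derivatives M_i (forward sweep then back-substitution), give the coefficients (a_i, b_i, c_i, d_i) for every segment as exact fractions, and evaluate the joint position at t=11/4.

  seg 0: a=-5 b=1505/282 c=0 d=-100/141
  seg 1: a=0 b=-895/282 c=-200/47 d=685/282
  seg 2: a=-5 b=-620/141 c=285/94 d=-95/282
S(11/4) = -22555/6016

Δ: Δ0=5/2, Δ1=-5, Δ2=5/3
row 1: diag=6, rhs=-45; c'=1/6, d'=-15/2
row 2: denom=8−1·1/6=47/6; d'=(40−1·-15/2)/(47/6)=285/47
back: M2=285/47
back: M1=-15/2−1/6·285/47=-400/47
M: M0=0, M1=-400/47, M2=285/47, M3=0
seg 0: a=-5, c=M0/2=0, d=(M1−M0)/(6·2)=-100/141, b=Δ0−h0·(2M0+M1)/6=1505/282
seg 1: a=0, c=M1/2=-200/47, d=(M2−M1)/(6·1)=685/282, b=Δ1−h1·(2M1+M2)/6=-895/282
seg 2: a=-5, c=M2/2=285/94, d=(M3−M2)/(6·3)=-95/282, b=Δ2−h2·(2M2+M3)/6=-620/141
t_q=11/4 → seg 1, τ=3/4; S=0+-895/282·τ+-200/47·τ²+685/282·τ³=-22555/6016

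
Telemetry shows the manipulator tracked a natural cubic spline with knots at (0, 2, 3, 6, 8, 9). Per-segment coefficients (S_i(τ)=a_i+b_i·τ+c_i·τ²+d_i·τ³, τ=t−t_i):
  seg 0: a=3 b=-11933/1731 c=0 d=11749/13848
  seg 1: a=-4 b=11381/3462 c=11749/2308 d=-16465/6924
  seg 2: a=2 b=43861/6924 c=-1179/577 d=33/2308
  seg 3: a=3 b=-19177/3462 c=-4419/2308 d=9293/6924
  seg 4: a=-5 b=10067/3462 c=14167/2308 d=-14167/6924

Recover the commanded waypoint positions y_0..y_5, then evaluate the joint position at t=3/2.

y_0=3 y_1=-4 y_2=2 y_3=3 y_4=-5 y_5=2
S(3/2) = -165331/36928

y_0 = S_0(0) = a_0 = 3
y_1 = S_1(0) = a_1 = -4
y_2 = S_2(0) = a_2 = 2
y_3 = S_3(0) = a_3 = 3
y_4 = S_4(0) = a_4 = -5
y_5 = S_4(1) = 2
t_q=3/2 is in segment 0 (τ=3/2); S_0(τ)=-165331/36928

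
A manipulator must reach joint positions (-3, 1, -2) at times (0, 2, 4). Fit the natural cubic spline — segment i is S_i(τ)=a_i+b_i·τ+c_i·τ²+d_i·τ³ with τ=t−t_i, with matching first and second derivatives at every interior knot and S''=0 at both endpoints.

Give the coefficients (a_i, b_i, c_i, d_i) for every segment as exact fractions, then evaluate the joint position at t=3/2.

Δ: Δ0=2, Δ1=-3/2
row 1: diag=8, rhs=-21; c'=1/4, d'=-21/8
back: M1=-21/8
M: M0=0, M1=-21/8, M2=0
seg 0: a=-3, c=M0/2=0, d=(M1−M0)/(6·2)=-7/32, b=Δ0−h0·(2M0+M1)/6=23/8
seg 1: a=1, c=M1/2=-21/16, d=(M2−M1)/(6·2)=7/32, b=Δ1−h1·(2M1+M2)/6=1/4
t_q=3/2 → seg 0, τ=3/2; S=-3+23/8·τ+0·τ²+-7/32·τ³=147/256

  seg 0: a=-3 b=23/8 c=0 d=-7/32
  seg 1: a=1 b=1/4 c=-21/16 d=7/32
S(3/2) = 147/256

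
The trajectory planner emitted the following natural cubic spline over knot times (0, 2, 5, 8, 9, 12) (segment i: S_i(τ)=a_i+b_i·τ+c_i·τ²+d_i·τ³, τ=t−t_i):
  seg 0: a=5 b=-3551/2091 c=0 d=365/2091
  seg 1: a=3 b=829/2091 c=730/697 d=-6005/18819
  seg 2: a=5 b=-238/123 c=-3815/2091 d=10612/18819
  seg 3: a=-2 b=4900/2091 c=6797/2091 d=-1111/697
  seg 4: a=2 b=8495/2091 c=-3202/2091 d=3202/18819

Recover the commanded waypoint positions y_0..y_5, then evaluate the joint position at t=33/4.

y_0=5 y_1=3 y_2=5 y_3=-2 y_4=2 y_5=5
S(33/4) = -3243/2624

y_0 = S_0(0) = a_0 = 5
y_1 = S_1(0) = a_1 = 3
y_2 = S_2(0) = a_2 = 5
y_3 = S_3(0) = a_3 = -2
y_4 = S_4(0) = a_4 = 2
y_5 = S_4(3) = 5
t_q=33/4 is in segment 3 (τ=1/4); S_3(τ)=-3243/2624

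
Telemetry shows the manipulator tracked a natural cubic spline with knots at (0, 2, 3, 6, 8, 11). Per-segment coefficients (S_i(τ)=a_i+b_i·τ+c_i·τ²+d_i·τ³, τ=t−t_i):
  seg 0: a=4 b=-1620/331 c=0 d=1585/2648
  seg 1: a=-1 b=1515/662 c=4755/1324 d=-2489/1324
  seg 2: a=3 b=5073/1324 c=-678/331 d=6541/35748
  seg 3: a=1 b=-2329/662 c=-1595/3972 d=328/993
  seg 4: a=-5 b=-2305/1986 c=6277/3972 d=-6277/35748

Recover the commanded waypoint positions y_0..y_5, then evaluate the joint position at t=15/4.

y_0=4 y_1=-1 y_2=3 y_3=1 y_4=-5 y_5=1
S(15/4) = 406621/84736

y_0 = S_0(0) = a_0 = 4
y_1 = S_1(0) = a_1 = -1
y_2 = S_2(0) = a_2 = 3
y_3 = S_3(0) = a_3 = 1
y_4 = S_4(0) = a_4 = -5
y_5 = S_4(3) = 1
t_q=15/4 is in segment 2 (τ=3/4); S_2(τ)=406621/84736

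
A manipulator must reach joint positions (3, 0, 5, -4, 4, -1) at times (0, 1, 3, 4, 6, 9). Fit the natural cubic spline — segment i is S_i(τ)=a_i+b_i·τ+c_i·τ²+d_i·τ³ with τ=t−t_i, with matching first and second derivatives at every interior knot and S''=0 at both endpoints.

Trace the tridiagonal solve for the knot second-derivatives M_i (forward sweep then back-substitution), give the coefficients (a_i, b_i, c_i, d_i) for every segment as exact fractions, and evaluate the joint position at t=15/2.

Δ: Δ0=-3, Δ1=5/2, Δ2=-9, Δ3=4, Δ4=-5/3
row 1: diag=6, rhs=33; c'=1/3, d'=11/2
row 2: denom=6−2·1/3=16/3; d'=(-69−2·11/2)/(16/3)=-15
row 3: denom=6−1·3/16=93/16; d'=(78−1·-15)/(93/16)=16
row 4: denom=10−2·32/93=866/93; d'=(-34−2·16)/(866/93)=-3069/433
back: M4=-3069/433
back: M3=16−32/93·-3069/433=7984/433
back: M2=-15−3/16·7984/433=-7992/433
back: M1=11/2−1/3·-7992/433=10091/866
M: M0=0, M1=10091/866, M2=-7992/433, M3=7984/433, M4=-3069/433, M5=0
seg 0: a=3, c=M0/2=0, d=(M1−M0)/(6·1)=10091/5196, b=Δ0−h0·(2M0+M1)/6=-25679/5196
seg 1: a=0, c=M1/2=10091/1732, d=(M2−M1)/(6·2)=-26075/10392, b=Δ1−h1·(2M1+M2)/6=2297/2598
seg 2: a=5, c=M2/2=-3996/433, d=(M3−M2)/(6·1)=7988/1299, b=Δ2−h2·(2M2+M3)/6=-7691/1299
seg 3: a=-4, c=M3/2=3992/433, d=(M4−M3)/(6·2)=-11053/5196, b=Δ3−h3·(2M3+M4)/6=-7703/1299
seg 4: a=4, c=M4/2=-3069/866, d=(M5−M4)/(6·3)=341/866, b=Δ4−h4·(2M4+M5)/6=7042/1299
t_q=15/2 → seg 4, τ=3/2; S=4+7042/1299·τ+-3069/866·τ²+341/866·τ³=38013/6928

  seg 0: a=3 b=-25679/5196 c=0 d=10091/5196
  seg 1: a=0 b=2297/2598 c=10091/1732 d=-26075/10392
  seg 2: a=5 b=-7691/1299 c=-3996/433 d=7988/1299
  seg 3: a=-4 b=-7703/1299 c=3992/433 d=-11053/5196
  seg 4: a=4 b=7042/1299 c=-3069/866 d=341/866
S(15/2) = 38013/6928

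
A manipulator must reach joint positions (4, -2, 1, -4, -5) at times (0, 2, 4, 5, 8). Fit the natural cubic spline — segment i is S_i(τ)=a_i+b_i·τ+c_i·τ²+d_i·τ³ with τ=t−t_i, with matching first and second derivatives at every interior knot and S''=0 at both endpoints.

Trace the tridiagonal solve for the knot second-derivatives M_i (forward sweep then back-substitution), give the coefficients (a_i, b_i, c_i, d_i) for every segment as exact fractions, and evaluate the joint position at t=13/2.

Δ: Δ0=-3, Δ1=3/2, Δ2=-5, Δ3=-1/3
row 1: diag=8, rhs=27; c'=1/4, d'=27/8
row 2: denom=6−2·1/4=11/2; d'=(-39−2·27/8)/(11/2)=-183/22
row 3: denom=8−1·2/11=86/11; d'=(28−1·-183/22)/(86/11)=799/172
back: M3=799/172
back: M2=-183/22−2/11·799/172=-394/43
back: M1=27/8−1/4·-394/43=1949/344
M: M0=0, M1=1949/344, M2=-394/43, M3=799/172, M4=0
seg 0: a=4, c=M0/2=0, d=(M1−M0)/(6·2)=1949/4128, b=Δ0−h0·(2M0+M1)/6=-5045/1032
seg 1: a=-2, c=M1/2=1949/688, d=(M2−M1)/(6·2)=-5101/4128, b=Δ1−h1·(2M1+M2)/6=401/516
seg 2: a=1, c=M2/2=-197/43, d=(M3−M2)/(6·1)=2375/1032, b=Δ2−h2·(2M2+M3)/6=-2807/1032
seg 3: a=-4, c=M3/2=799/344, d=(M4−M3)/(6·3)=-799/3096, b=Δ3−h3·(2M3+M4)/6=-2569/516
t_q=13/2 → seg 3, τ=3/2; S=-4+-2569/516·τ+799/344·τ²+-799/3096·τ³=-19575/2752

  seg 0: a=4 b=-5045/1032 c=0 d=1949/4128
  seg 1: a=-2 b=401/516 c=1949/688 d=-5101/4128
  seg 2: a=1 b=-2807/1032 c=-197/43 d=2375/1032
  seg 3: a=-4 b=-2569/516 c=799/344 d=-799/3096
S(13/2) = -19575/2752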